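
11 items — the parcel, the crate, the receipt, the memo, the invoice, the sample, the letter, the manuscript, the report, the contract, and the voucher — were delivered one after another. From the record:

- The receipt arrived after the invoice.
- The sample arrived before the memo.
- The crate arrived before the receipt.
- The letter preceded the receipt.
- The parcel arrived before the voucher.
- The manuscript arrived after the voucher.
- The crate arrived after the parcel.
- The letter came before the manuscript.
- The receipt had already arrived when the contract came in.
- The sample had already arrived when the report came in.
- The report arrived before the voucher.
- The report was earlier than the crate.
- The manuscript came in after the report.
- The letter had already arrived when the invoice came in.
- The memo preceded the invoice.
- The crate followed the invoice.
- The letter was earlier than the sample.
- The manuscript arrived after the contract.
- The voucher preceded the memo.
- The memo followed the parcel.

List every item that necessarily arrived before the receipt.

the crate, the invoice, the letter, the memo, the parcel, the report, the sample, the voucher

Directly stated before the receipt: the crate, the invoice, and the letter.
The memo reaches the receipt via the memo → the invoice → the receipt.
The parcel reaches the receipt via the parcel → the crate → the receipt.
The report reaches the receipt via the report → the crate → the receipt.
Likewise the sample and the voucher each reach the receipt by chaining the stated constraints.
No chain forces the manuscript (or any of the others) ahead of the receipt.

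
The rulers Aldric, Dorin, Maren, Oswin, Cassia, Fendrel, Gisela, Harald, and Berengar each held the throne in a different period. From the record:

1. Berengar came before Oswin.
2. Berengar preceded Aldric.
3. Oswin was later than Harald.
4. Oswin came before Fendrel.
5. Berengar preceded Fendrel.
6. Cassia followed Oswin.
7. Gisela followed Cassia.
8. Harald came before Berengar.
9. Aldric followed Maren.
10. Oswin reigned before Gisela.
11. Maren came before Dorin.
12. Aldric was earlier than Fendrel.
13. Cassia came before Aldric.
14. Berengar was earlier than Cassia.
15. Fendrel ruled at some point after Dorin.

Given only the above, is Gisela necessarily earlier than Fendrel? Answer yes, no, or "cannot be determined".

No chain of stated constraints runs from Gisela to Fendrel, and none runs from Fendrel to Gisela either.
So the relative order of Gisela and Fendrel is not fixed by the given facts.

cannot be determined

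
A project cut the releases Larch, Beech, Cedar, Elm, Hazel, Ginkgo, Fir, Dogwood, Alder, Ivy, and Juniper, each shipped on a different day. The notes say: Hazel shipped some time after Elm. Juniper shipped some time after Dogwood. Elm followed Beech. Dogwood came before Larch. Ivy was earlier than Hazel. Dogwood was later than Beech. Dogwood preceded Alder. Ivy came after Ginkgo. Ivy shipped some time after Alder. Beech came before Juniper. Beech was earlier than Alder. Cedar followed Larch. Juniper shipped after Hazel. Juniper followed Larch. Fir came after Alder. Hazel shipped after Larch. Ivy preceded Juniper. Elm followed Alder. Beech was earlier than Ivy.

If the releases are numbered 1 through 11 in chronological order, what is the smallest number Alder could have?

Beech and Dogwood must both come before Alder — 2 forced predecessors.
Nothing else is forced ahead of Alder, so its earliest slot is position 2 + 1 = 3.

3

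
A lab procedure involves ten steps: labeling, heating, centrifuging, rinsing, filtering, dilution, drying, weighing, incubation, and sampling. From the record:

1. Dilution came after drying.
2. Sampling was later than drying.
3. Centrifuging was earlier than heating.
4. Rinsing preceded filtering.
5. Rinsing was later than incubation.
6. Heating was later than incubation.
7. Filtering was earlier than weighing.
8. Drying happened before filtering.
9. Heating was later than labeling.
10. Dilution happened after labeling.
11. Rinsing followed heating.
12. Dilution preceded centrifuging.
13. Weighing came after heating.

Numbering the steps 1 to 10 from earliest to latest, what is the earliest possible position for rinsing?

7

Centrifuging, dilution, drying, heating, incubation, and labeling must all come before rinsing — 6 forced predecessors.
Nothing else is forced ahead of rinsing, so its earliest slot is position 6 + 1 = 7.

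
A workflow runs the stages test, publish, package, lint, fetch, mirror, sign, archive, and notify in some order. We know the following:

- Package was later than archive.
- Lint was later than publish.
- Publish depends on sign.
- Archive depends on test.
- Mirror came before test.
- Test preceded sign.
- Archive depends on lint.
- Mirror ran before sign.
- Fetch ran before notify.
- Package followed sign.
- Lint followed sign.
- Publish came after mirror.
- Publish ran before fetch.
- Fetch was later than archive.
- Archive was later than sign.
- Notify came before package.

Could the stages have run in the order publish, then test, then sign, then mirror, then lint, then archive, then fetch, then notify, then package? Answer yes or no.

no

The constraints require sign before publish, but in the proposed sequence publish appears ahead of sign. That one violation is enough.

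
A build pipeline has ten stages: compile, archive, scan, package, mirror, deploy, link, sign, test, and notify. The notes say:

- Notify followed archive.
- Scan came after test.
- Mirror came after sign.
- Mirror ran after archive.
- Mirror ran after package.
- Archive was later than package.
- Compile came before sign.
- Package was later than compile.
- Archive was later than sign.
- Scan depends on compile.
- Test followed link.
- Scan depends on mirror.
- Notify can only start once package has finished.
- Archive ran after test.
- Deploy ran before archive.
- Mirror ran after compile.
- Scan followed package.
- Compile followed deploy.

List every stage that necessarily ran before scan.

archive, compile, deploy, link, mirror, package, sign, test

Directly stated before scan: compile, mirror, package, and test.
Archive reaches scan via archive → mirror → scan.
Deploy reaches scan via deploy → compile → scan.
Link reaches scan via link → test → scan.
Likewise sign reaches scan by chaining the stated constraints.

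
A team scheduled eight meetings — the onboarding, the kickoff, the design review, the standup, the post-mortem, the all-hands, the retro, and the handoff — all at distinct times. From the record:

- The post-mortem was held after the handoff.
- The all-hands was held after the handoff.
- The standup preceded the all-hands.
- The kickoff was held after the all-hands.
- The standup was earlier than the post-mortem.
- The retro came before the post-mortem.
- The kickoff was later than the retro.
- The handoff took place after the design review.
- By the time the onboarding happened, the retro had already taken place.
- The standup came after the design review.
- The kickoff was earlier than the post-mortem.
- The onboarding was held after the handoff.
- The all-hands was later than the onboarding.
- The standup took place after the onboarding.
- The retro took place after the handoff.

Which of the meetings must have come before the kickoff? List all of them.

the all-hands, the design review, the handoff, the onboarding, the retro, the standup

Directly stated before the kickoff: the all-hands and the retro.
The design review reaches the kickoff via the design review → the handoff → the all-hands → the kickoff.
The handoff reaches the kickoff via the handoff → the all-hands → the kickoff.
The onboarding reaches the kickoff via the onboarding → the all-hands → the kickoff.
Likewise the standup reaches the kickoff by chaining the stated constraints.
No chain forces the post-mortem ahead of the kickoff.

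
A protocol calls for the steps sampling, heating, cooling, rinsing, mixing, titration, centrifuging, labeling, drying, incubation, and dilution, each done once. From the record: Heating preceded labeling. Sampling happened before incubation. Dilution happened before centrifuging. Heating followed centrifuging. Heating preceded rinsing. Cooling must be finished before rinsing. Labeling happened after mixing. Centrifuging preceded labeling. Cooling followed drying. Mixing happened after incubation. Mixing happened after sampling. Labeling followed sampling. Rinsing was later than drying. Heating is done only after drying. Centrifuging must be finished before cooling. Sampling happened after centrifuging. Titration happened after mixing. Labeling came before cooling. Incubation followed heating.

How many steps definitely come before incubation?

5

Directly stated before incubation: heating and sampling.
Centrifuging reaches incubation via centrifuging → sampling → incubation.
Dilution reaches incubation via dilution → centrifuging → sampling → incubation.
Drying reaches incubation via drying → heating → incubation.
That's centrifuging, dilution, drying, heating, and sampling — 5 in all.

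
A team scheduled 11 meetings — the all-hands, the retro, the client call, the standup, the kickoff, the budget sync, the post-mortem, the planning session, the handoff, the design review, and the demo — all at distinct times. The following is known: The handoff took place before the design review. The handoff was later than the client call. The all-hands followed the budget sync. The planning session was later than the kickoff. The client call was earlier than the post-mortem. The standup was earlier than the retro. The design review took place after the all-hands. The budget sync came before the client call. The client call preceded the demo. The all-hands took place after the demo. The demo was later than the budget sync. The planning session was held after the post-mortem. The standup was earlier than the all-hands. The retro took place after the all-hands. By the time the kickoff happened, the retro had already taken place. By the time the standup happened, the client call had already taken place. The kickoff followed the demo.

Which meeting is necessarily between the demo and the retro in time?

the all-hands

Tracing the constraints gives the demo → the all-hands → the retro, so the all-hands sits after the demo and before the retro.
No other meeting is forced both after the demo and before the retro.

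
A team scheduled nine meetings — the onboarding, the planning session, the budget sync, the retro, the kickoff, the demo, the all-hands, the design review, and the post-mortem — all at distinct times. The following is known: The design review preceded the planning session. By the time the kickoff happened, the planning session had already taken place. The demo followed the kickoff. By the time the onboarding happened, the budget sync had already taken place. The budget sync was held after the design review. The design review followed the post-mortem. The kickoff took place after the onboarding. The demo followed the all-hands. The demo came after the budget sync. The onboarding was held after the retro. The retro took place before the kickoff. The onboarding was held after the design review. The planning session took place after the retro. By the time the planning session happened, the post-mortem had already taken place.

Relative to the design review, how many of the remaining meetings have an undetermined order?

Forced before the design review: the post-mortem; forced after the design review: the budget sync, the demo, the kickoff, the onboarding, and the planning session.
That leaves the all-hands and the retro with no forced order relative to the design review — 2.

2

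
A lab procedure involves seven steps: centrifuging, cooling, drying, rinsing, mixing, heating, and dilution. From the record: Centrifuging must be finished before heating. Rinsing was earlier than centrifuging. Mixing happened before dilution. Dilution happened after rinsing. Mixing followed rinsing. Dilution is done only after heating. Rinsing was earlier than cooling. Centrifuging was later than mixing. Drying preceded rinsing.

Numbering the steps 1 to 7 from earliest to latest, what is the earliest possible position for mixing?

Drying and rinsing must both come before mixing — 2 forced predecessors.
Nothing else is forced ahead of mixing, so its earliest slot is position 2 + 1 = 3.

3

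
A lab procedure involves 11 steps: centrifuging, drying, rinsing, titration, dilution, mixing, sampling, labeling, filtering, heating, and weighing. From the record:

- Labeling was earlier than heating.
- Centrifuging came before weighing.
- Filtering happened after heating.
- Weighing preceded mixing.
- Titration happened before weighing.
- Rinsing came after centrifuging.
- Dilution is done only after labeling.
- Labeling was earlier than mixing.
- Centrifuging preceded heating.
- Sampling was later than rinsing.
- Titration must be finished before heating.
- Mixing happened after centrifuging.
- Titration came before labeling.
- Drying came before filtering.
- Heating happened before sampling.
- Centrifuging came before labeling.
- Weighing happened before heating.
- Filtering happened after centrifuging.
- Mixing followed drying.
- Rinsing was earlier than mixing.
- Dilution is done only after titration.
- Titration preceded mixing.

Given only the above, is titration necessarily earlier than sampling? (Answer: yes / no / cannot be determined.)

yes

Chain the constraints: titration → heating → sampling. Each link is directly stated, so titration comes before sampling.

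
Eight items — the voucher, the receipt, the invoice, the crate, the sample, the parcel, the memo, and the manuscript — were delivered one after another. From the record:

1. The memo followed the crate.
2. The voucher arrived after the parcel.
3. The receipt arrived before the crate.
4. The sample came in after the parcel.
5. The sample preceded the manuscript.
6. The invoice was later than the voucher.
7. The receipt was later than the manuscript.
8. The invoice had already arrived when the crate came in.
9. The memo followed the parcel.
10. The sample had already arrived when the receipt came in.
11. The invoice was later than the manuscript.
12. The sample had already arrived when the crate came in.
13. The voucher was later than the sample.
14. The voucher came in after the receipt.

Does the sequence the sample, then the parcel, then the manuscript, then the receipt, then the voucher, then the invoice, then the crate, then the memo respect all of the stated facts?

The constraints require the parcel before the sample, but in the proposed sequence the sample appears ahead of the parcel. That one violation is enough.

no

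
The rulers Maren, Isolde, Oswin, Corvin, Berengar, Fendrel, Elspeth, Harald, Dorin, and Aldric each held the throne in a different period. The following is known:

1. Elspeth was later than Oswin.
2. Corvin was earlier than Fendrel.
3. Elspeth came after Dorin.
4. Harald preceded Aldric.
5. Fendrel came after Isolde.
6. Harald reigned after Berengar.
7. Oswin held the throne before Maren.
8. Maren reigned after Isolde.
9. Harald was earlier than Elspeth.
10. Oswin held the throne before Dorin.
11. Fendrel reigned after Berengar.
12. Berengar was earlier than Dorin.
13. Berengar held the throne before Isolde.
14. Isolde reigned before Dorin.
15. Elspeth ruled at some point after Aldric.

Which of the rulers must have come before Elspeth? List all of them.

Aldric, Berengar, Dorin, Harald, Isolde, Oswin

Directly stated before Elspeth: Aldric, Dorin, Harald, and Oswin.
Berengar reaches Elspeth via Berengar → Harald → Elspeth.
Isolde reaches Elspeth via Isolde → Dorin → Elspeth.
No chain forces Maren (or any of the others) ahead of Elspeth.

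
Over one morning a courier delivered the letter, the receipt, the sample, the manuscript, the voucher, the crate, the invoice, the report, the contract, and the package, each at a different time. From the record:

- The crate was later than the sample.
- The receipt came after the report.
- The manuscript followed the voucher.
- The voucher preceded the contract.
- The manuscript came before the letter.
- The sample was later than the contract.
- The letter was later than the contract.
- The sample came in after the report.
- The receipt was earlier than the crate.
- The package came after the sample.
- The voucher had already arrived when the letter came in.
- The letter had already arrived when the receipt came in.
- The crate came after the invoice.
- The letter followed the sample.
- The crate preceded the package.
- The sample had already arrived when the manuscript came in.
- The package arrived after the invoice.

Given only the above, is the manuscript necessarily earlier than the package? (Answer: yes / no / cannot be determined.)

yes

Chain the constraints: the manuscript → the letter → the receipt → the crate → the package. Each link is directly stated, so the manuscript comes before the package.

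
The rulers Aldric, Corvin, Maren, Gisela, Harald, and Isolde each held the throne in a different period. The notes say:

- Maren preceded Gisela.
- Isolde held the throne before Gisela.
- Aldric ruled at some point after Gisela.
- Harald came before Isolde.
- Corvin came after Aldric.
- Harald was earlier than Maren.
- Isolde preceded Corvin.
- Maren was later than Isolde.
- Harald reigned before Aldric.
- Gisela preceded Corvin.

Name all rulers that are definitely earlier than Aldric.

Directly stated before Aldric: Gisela and Harald.
Isolde reaches Aldric via Isolde → Gisela → Aldric.
Maren reaches Aldric via Maren → Gisela → Aldric.
No chain forces Corvin ahead of Aldric.

Gisela, Harald, Isolde, Maren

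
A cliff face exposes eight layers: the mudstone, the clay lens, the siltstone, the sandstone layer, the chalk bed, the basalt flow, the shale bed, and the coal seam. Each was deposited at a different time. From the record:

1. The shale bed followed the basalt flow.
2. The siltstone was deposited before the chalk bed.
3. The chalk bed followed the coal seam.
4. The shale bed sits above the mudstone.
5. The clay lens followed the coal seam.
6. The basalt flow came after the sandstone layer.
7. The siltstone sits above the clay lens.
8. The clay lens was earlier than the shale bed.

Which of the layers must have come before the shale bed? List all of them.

Directly stated before the shale bed: the basalt flow, the clay lens, and the mudstone.
The coal seam reaches the shale bed via the coal seam → the clay lens → the shale bed.
The sandstone layer reaches the shale bed via the sandstone layer → the basalt flow → the shale bed.

the basalt flow, the clay lens, the coal seam, the mudstone, the sandstone layer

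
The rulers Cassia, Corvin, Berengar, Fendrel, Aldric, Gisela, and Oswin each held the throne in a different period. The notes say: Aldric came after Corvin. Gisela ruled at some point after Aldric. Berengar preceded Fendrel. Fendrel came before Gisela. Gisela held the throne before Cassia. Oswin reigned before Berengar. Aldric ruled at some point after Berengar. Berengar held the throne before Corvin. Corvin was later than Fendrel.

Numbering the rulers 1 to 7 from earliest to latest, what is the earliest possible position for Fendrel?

Berengar and Oswin must both come before Fendrel — 2 forced predecessors.
Nothing else is forced ahead of Fendrel, so their earliest slot is position 2 + 1 = 3.

3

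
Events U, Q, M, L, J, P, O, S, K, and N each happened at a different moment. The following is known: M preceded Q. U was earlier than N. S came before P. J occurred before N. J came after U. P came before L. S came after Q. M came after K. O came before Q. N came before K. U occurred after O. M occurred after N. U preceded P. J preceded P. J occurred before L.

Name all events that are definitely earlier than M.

J, K, N, O, U

Directly stated before M: K and N.
J reaches M via J → N → M.
O reaches M via O → U → N → M.
U reaches M via U → N → M.
No chain forces P (or any of the others) ahead of M.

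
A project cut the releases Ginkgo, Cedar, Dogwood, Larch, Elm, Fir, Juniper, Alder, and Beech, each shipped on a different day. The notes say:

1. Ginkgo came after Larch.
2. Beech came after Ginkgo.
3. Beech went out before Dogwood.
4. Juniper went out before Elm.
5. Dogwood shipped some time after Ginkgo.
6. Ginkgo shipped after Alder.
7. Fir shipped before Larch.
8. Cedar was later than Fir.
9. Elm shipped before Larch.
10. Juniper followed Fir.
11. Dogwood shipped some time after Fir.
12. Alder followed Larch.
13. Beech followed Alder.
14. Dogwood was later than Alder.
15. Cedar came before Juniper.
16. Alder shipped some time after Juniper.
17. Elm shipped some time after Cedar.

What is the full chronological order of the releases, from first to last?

The constraints fix every adjacent pair, so only one ordering works:
Fir → Cedar → Juniper → Elm → Larch → Alder → Ginkgo → Beech → Dogwood.

Fir, Cedar, Juniper, Elm, Larch, Alder, Ginkgo, Beech, Dogwood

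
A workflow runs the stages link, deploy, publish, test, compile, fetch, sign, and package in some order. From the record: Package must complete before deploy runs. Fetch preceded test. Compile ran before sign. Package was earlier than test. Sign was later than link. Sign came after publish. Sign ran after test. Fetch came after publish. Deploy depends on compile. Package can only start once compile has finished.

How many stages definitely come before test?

Directly stated before test: fetch and package.
Compile reaches test via compile → package → test.
Publish reaches test via publish → fetch → test.
That's compile, fetch, package, and publish — 4 in all.

4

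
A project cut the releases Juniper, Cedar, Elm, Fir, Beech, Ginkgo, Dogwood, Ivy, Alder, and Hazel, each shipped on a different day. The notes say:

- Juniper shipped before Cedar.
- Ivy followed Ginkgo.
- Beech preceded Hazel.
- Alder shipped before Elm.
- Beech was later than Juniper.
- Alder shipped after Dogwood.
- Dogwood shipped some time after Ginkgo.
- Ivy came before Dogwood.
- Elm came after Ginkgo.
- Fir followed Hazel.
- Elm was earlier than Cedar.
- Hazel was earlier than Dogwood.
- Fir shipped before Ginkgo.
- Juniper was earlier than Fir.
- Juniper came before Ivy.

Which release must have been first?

Juniper has a chain of constraints placing it before every other release, so Juniper must be first.

Juniper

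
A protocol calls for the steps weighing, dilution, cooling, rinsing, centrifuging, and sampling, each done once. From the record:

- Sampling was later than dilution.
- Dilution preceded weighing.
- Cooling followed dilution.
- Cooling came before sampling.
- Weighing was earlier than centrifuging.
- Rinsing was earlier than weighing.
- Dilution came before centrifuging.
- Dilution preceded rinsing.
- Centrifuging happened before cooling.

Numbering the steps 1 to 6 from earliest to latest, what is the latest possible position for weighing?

Weighing must come before centrifuging, cooling, and sampling — 3 steps forced after it.
Everything else can be placed before weighing in some valid order, so weighing can sit as late as position 6 − 3 = 3.

3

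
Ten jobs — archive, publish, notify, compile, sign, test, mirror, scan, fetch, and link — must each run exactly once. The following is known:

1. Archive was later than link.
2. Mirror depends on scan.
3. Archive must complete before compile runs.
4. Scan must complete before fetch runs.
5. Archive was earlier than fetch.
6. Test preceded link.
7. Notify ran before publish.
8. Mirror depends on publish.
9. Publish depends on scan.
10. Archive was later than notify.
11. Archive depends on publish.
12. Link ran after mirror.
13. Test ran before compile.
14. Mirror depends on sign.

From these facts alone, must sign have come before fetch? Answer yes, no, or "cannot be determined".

Chain the constraints: sign → mirror → link → archive → fetch. Each link is directly stated, so sign comes before fetch.

yes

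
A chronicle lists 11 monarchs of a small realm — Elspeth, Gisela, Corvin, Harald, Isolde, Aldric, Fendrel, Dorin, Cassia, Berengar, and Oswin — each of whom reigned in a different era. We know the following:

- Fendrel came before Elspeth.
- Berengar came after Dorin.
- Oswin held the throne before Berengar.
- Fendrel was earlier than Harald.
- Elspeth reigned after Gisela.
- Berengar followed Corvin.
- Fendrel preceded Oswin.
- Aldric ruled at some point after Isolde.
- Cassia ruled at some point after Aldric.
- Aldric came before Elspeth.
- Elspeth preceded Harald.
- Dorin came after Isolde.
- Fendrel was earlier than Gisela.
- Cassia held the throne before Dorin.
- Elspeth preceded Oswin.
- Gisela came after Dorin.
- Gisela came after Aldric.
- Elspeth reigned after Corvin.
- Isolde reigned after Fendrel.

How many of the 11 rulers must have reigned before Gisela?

Directly stated before Gisela: Aldric, Dorin, and Fendrel.
Cassia reaches Gisela via Cassia → Dorin → Gisela.
Isolde reaches Gisela via Isolde → Aldric → Gisela.
That's Aldric, Cassia, Dorin, Fendrel, and Isolde — 5 in all.

5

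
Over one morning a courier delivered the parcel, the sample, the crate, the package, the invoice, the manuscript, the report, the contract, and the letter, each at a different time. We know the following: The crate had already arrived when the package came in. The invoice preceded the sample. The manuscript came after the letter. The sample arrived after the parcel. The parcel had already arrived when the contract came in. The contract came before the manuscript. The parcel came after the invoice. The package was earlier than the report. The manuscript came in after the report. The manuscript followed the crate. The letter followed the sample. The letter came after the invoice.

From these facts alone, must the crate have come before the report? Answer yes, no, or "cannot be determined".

yes

Chain the constraints: the crate → the package → the report. Each link is directly stated, so the crate comes before the report.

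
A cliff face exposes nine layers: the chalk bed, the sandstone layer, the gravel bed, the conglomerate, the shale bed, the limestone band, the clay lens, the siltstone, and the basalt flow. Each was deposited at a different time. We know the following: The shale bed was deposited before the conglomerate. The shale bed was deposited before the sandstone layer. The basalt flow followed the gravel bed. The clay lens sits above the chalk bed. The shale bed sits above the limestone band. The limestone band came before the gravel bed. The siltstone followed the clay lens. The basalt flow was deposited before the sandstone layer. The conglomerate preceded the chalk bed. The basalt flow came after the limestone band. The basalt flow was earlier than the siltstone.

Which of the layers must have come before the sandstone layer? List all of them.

Directly stated before the sandstone layer: the basalt flow and the shale bed.
The gravel bed reaches the sandstone layer via the gravel bed → the basalt flow → the sandstone layer.
The limestone band reaches the sandstone layer via the limestone band → the shale bed → the sandstone layer.
No chain forces the clay lens (or any of the others) ahead of the sandstone layer.

the basalt flow, the gravel bed, the limestone band, the shale bed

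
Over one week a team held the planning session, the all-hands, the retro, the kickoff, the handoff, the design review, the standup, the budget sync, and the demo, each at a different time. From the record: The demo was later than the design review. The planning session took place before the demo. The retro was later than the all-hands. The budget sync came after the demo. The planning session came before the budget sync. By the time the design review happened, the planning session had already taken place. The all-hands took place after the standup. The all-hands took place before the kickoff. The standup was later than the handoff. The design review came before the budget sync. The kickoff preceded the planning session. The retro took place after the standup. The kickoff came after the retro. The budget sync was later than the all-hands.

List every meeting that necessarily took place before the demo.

Directly stated before the demo: the design review and the planning session.
The all-hands reaches the demo via the all-hands → the kickoff → the planning session → the demo.
The handoff reaches the demo via the handoff → the standup → the retro → the kickoff → the planning session → the demo.
The kickoff reaches the demo via the kickoff → the planning session → the demo.
Likewise the retro and the standup each reach the demo by chaining the stated constraints.

the all-hands, the design review, the handoff, the kickoff, the planning session, the retro, the standup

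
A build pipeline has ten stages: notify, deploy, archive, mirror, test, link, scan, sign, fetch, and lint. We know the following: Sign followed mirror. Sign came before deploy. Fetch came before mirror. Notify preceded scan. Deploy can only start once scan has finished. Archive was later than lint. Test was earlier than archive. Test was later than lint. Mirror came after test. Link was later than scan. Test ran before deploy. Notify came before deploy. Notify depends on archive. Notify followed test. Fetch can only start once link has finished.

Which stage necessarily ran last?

Every other stage has a chain of constraints placing it before deploy, so deploy is last.

deploy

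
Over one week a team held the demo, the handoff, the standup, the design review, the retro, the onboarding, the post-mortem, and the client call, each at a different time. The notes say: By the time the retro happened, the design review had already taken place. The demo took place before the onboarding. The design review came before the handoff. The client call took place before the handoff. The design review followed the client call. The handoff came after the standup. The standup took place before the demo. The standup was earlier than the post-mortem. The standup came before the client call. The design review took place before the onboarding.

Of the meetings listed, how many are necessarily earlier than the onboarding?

4

Directly stated before the onboarding: the demo and the design review.
The client call reaches the onboarding via the client call → the design review → the onboarding.
The standup reaches the onboarding via the standup → the demo → the onboarding.
No chain forces the handoff (or any of the others) ahead of the onboarding.
That's the client call, the demo, the design review, and the standup — 4 in all.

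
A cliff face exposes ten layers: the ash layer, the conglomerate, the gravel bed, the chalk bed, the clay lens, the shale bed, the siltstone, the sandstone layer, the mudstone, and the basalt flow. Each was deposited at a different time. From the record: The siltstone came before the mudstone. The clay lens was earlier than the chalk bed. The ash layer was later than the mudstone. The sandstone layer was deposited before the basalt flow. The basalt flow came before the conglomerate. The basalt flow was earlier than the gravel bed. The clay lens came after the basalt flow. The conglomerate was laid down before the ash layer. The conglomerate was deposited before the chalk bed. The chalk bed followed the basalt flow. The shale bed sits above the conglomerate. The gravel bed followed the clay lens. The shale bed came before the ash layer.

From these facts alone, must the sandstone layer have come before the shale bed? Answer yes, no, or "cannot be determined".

Chain the constraints: the sandstone layer → the basalt flow → the conglomerate → the shale bed. Each link is directly stated, so the sandstone layer comes before the shale bed.

yes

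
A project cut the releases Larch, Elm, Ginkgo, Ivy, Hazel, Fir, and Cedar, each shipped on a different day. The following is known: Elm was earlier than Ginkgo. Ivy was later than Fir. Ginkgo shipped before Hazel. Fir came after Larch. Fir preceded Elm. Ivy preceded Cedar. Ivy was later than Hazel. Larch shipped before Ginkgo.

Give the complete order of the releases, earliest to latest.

The constraints fix every adjacent pair, so only one ordering works:
Larch → Fir → Elm → Ginkgo → Hazel → Ivy → Cedar.

Larch, Fir, Elm, Ginkgo, Hazel, Ivy, Cedar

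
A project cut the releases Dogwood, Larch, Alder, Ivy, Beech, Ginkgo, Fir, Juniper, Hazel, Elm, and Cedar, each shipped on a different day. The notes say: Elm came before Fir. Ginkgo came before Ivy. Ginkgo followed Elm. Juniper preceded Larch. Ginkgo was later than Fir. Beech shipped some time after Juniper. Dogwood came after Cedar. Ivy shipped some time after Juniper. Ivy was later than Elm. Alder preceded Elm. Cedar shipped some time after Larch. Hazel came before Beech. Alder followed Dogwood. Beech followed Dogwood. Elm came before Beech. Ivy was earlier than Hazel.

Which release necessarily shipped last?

Beech

Every other release has a chain of constraints placing it before Beech, so Beech is last.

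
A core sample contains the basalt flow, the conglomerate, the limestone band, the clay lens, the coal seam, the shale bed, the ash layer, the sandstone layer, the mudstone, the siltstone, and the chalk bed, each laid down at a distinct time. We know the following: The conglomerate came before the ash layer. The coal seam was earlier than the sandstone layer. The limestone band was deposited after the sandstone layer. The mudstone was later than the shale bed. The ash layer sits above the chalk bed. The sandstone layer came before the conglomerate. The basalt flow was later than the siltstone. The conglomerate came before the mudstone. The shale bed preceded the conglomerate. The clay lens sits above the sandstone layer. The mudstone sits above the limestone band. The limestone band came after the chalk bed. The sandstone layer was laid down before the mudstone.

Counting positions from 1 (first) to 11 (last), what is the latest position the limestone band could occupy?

The limestone band must come before the mudstone — 1 layer forced after it.
Everything else can be placed before the limestone band in some valid order, so the limestone band can sit as late as position 11 − 1 = 10.

10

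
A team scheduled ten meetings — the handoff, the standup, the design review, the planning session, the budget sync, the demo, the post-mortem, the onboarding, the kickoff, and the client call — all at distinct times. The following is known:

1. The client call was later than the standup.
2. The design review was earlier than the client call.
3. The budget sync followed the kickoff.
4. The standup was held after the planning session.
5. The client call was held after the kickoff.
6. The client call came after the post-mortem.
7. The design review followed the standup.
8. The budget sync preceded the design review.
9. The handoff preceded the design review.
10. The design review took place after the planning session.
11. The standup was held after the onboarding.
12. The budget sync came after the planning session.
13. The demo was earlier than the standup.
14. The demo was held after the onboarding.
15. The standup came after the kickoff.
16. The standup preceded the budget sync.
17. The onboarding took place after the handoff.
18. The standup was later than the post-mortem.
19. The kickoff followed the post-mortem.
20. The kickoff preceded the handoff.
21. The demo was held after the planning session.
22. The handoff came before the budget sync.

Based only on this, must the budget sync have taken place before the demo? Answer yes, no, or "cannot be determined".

Tracing the constraints gives the demo → the standup → the budget sync, so the demo must come before the budget sync.
That means the budget sync cannot be before the demo.

no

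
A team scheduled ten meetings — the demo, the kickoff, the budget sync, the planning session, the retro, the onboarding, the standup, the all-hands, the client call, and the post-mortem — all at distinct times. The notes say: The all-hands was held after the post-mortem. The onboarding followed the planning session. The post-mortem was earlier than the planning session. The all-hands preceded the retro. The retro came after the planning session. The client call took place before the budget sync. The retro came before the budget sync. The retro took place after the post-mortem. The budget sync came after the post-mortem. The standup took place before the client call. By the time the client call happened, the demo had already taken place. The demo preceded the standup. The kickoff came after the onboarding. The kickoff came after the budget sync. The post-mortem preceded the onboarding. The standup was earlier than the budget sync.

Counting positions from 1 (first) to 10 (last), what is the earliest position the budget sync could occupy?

The all-hands, the client call, the demo, the planning session, the post-mortem, the retro, and the standup must all come before the budget sync — 7 forced predecessors.
Nothing else is forced ahead of the budget sync, so its earliest slot is position 7 + 1 = 8.

8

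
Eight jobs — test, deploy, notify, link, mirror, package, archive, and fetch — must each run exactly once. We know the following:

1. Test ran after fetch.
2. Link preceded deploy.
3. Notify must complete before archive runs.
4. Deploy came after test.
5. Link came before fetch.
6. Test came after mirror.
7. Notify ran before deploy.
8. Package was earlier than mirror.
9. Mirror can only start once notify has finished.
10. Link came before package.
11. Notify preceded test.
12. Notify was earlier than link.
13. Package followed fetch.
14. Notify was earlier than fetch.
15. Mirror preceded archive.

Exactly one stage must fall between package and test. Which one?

mirror

Tracing the constraints gives package → mirror → test, so mirror sits after package and before test.
No other stage is forced both after package and before test.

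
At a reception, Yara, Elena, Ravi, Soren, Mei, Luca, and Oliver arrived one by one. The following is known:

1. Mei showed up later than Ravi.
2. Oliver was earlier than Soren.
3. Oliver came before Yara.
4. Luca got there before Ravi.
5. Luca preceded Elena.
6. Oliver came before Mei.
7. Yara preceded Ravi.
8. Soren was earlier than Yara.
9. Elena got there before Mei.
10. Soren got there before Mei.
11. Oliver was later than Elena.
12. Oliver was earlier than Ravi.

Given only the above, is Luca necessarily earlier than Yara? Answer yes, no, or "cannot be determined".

yes

Chain the constraints: Luca → Elena → Oliver → Yara. Each link is directly stated, so Luca comes before Yara.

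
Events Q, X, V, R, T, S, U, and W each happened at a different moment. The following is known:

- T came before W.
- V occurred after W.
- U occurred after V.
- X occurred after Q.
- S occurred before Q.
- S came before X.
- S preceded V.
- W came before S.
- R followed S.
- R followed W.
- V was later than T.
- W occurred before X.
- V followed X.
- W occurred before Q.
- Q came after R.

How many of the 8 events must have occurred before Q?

4

Directly stated before Q: R, S, and W.
T reaches Q via T → W → Q.
That's R, S, T, and W — 4 in all.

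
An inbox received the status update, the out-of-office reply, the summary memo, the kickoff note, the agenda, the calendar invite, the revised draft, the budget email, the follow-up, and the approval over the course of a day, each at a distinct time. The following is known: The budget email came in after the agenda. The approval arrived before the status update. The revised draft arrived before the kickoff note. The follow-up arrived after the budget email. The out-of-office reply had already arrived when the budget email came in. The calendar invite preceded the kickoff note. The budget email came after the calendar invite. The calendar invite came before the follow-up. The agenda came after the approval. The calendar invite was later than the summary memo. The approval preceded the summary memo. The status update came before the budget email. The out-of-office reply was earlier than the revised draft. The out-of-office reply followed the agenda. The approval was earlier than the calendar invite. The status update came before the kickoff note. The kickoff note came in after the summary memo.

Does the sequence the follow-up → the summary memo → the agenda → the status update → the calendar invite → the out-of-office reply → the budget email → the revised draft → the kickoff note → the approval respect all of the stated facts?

The constraints require the approval before the agenda, but in the proposed sequence the agenda appears ahead of the approval. That one violation is enough.

no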